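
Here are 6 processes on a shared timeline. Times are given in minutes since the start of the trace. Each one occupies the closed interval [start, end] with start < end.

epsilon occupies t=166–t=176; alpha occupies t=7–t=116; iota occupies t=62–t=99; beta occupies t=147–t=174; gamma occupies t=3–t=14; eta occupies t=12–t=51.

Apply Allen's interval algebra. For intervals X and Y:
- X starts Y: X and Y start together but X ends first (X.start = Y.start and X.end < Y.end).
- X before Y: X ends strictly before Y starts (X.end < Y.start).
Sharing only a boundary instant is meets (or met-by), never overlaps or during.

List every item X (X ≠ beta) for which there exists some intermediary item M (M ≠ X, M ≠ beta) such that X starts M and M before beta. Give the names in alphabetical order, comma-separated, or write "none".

none

Target beta = [t=147, t=174].
Intermediaries M with M before beta: alpha, eta, gamma, iota.
Via alpha — items with X starts alpha: none.
Via eta — items with X starts eta: none.
Via gamma — items with X starts gamma: none.
Via iota — items with X starts iota: none.
Union: none.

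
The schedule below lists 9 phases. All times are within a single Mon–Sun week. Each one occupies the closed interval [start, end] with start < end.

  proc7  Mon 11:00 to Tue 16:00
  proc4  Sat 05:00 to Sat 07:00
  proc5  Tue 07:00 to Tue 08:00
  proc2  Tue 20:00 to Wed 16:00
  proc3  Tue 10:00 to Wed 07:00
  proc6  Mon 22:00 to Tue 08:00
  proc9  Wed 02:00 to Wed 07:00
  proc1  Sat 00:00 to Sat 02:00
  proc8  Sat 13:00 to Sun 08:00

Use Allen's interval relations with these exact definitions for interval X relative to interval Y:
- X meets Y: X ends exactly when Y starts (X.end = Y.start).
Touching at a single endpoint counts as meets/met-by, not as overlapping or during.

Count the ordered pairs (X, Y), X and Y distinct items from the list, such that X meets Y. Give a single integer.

Checking all 72 ordered pairs for relation 'meets'; matching pairs in alphabetical order:
No pair satisfies it.
Count: 0.

0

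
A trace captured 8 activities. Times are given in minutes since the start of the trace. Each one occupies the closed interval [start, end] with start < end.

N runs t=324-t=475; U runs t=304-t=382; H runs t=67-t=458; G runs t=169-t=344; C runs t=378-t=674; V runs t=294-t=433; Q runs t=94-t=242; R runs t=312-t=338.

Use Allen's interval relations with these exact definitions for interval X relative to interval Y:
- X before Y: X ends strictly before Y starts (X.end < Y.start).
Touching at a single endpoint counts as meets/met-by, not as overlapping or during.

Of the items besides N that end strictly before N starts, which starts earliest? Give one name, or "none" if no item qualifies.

Target N = [t=324, t=475].
C [t=378, t=674] → overlapped-by → excluded.
G [t=169, t=344] → overlaps → excluded.
H [t=67, t=458] → overlaps → excluded.
Q [t=94, t=242] → before → candidate.
R [t=312, t=338] → overlaps → excluded.
U [t=304, t=382] → overlaps → excluded.
V [t=294, t=433] → overlaps → excluded.
Among candidates, earliest start is t=94 → Q.

Q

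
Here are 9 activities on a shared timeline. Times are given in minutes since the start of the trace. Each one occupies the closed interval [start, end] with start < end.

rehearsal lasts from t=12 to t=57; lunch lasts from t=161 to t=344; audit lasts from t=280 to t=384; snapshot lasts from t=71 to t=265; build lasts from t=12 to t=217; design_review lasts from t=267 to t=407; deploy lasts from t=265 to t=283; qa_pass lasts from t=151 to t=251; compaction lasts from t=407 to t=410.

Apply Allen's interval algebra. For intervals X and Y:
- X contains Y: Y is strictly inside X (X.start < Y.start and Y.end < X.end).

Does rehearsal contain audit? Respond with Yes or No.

No

rehearsal = [t=12, t=57], audit = [t=280, t=384].
Actual relation of rehearsal to audit: before.
Asked whether 'contains' holds → No.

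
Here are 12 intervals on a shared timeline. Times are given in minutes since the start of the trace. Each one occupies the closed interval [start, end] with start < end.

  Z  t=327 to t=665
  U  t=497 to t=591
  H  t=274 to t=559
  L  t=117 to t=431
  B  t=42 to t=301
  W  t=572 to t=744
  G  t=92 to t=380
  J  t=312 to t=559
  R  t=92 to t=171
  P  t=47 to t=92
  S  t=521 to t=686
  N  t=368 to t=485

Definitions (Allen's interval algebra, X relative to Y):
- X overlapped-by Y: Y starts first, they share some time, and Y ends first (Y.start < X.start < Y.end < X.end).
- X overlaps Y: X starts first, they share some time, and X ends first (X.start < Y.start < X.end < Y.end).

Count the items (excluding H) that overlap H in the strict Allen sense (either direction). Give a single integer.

Target H = [t=274, t=559].
B [t=42, t=301] → overlaps → counts.
G [t=92, t=380] → overlaps → counts.
J [t=312, t=559] → finishes → no.
L [t=117, t=431] → overlaps → counts.
N [t=368, t=485] → during → no.
P [t=47, t=92] → before → no.
R [t=92, t=171] → before → no.
S [t=521, t=686] → overlapped-by → counts.
U [t=497, t=591] → overlapped-by → counts.
W [t=572, t=744] → after → no.
Z [t=327, t=665] → overlapped-by → counts.
Total: 6.

6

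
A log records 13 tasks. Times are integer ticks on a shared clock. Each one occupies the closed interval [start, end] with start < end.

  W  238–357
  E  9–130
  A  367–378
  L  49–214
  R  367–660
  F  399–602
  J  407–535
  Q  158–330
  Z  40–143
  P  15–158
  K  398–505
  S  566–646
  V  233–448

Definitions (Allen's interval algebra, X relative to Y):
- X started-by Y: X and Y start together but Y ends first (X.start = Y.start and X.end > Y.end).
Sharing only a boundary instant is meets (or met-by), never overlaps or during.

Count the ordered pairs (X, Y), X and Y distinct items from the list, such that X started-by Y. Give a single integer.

1

Checking all 156 ordered pairs for relation 'started-by'; matching pairs in alphabetical order:
(R, A): R started-by A ✓
Count: 1.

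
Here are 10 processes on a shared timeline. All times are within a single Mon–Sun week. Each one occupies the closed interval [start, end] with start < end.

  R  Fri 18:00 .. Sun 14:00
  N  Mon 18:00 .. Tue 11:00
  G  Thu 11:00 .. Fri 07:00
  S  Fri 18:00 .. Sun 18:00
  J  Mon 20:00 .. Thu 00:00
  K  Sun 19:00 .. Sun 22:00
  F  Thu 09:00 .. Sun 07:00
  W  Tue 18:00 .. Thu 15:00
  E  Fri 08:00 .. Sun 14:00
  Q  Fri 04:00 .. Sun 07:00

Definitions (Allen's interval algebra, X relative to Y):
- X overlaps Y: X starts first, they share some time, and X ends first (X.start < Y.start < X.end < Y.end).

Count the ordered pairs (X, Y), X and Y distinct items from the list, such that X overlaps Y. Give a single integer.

Checking all 90 ordered pairs for relation 'overlaps'; matching pairs in alphabetical order:
(E, S): E overlaps S ✓
(F, E): F overlaps E ✓
(F, R): F overlaps R ✓
(F, S): F overlaps S ✓
(G, Q): G overlaps Q ✓
(J, W): J overlaps W ✓
(N, J): N overlaps J ✓
(Q, E): Q overlaps E ✓
(Q, R): Q overlaps R ✓
(Q, S): Q overlaps S ✓
(W, F): W overlaps F ✓
(W, G): W overlaps G ✓
Count: 12.

12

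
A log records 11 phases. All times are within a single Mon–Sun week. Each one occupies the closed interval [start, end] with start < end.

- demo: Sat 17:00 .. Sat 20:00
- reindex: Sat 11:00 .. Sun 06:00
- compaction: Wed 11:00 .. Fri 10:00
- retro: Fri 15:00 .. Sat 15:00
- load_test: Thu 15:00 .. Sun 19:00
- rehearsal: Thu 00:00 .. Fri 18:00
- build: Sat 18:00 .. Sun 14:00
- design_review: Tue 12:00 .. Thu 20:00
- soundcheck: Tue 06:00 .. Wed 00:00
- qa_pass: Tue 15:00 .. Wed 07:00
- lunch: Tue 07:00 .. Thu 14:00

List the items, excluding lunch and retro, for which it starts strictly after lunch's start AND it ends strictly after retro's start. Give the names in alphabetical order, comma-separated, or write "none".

build, demo, load_test, rehearsal, reindex

Conditions: its start is strictly after lunch's start (X.start > Tue 07:00) AND its end is strictly after retro's start (X.end > Fri 15:00).
build: start Sat 18:00 > Tue 07:00? ✓; end Sun 14:00 > Fri 15:00? ✓ → yes.
compaction: start Wed 11:00 > Tue 07:00? ✓; end Fri 10:00 > Fri 15:00? ✗ → no.
demo: start Sat 17:00 > Tue 07:00? ✓; end Sat 20:00 > Fri 15:00? ✓ → yes.
design_review: start Tue 12:00 > Tue 07:00? ✓; end Thu 20:00 > Fri 15:00? ✗ → no.
load_test: start Thu 15:00 > Tue 07:00? ✓; end Sun 19:00 > Fri 15:00? ✓ → yes.
qa_pass: start Tue 15:00 > Tue 07:00? ✓; end Wed 07:00 > Fri 15:00? ✗ → no.
rehearsal: start Thu 00:00 > Tue 07:00? ✓; end Fri 18:00 > Fri 15:00? ✓ → yes.
reindex: start Sat 11:00 > Tue 07:00? ✓; end Sun 06:00 > Fri 15:00? ✓ → yes.
soundcheck: start Tue 06:00 > Tue 07:00? ✗; end Wed 00:00 > Fri 15:00? ✗ → no.
Result: build, demo, load_test, rehearsal, reindex.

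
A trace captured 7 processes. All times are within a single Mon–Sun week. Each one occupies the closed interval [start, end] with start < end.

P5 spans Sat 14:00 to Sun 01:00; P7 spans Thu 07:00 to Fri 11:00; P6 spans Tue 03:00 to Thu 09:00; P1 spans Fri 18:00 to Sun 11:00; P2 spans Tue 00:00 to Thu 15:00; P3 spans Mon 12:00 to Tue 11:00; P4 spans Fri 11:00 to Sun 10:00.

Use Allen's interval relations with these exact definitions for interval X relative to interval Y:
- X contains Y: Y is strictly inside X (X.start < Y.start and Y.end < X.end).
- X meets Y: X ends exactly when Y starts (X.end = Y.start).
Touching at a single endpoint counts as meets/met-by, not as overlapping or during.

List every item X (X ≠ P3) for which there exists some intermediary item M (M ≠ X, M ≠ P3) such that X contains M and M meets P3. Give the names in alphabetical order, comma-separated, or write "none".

Target P3 = [Mon 12:00, Tue 11:00].
Intermediaries M with M meets P3: none.
Union: none.

none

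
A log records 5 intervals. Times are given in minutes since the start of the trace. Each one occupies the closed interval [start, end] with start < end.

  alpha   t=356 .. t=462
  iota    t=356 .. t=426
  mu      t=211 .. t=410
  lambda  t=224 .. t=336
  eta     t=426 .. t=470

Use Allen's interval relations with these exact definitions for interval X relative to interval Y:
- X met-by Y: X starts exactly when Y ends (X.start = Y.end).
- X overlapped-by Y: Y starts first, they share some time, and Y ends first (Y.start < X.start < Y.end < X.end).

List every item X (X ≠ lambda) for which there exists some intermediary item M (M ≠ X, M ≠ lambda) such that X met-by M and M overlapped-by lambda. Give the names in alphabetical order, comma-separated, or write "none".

Target lambda = [t=224, t=336].
Intermediaries M with M overlapped-by lambda: none.
Union: none.

none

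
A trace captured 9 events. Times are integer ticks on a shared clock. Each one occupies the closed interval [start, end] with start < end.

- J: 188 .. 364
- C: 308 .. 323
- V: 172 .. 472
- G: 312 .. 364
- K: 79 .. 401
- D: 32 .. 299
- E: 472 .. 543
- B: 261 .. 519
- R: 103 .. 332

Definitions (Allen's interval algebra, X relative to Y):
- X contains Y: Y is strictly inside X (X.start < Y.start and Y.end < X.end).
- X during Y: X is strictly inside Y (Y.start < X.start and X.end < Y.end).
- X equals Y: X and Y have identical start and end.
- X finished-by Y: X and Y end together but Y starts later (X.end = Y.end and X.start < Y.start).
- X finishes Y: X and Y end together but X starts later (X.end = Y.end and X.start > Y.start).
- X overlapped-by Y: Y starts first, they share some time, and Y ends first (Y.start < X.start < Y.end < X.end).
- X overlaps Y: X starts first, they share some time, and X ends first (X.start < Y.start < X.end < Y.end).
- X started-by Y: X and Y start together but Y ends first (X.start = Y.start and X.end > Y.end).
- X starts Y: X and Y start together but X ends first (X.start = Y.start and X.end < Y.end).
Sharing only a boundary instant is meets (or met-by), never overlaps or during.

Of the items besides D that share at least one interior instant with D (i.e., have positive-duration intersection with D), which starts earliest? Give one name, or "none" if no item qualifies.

Target D = [32, 299].
B [261, 519] → overlapped-by → candidate.
C [308, 323] → after → excluded.
E [472, 543] → after → excluded.
G [312, 364] → after → excluded.
J [188, 364] → overlapped-by → candidate.
K [79, 401] → overlapped-by → candidate.
R [103, 332] → overlapped-by → candidate.
V [172, 472] → overlapped-by → candidate.
Among candidates, earliest start is 79 → K.

K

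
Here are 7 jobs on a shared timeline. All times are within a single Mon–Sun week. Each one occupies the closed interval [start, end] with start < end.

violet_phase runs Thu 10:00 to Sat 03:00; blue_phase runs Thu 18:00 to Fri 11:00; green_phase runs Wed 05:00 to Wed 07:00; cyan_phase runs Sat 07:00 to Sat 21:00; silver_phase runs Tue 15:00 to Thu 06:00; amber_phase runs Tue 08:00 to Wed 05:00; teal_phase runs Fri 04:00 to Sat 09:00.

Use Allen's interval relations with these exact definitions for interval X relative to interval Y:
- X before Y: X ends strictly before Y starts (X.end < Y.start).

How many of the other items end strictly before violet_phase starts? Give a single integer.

Target violet_phase = [Thu 10:00, Sat 03:00].
amber_phase [Tue 08:00, Wed 05:00] → before → counts.
blue_phase [Thu 18:00, Fri 11:00] → during → no.
cyan_phase [Sat 07:00, Sat 21:00] → after → no.
green_phase [Wed 05:00, Wed 07:00] → before → counts.
silver_phase [Tue 15:00, Thu 06:00] → before → counts.
teal_phase [Fri 04:00, Sat 09:00] → overlapped-by → no.
Total: 3.

3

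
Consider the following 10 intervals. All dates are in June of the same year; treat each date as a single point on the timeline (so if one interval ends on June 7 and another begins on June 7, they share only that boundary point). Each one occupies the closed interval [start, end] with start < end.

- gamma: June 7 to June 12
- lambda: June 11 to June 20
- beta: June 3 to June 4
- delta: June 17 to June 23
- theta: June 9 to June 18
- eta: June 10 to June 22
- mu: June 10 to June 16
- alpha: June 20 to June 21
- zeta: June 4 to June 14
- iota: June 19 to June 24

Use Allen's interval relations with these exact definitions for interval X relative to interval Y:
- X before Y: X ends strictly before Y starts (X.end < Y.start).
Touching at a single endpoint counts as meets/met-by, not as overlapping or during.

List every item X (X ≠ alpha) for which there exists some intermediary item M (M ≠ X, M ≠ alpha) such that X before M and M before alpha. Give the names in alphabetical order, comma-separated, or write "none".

Target alpha = [June 20, June 21].
Intermediaries M with M before alpha: beta, gamma, mu, theta, zeta.
Via beta — items with X before beta: none.
Via gamma — items with X before gamma: beta.
Via mu — items with X before mu: beta.
Via theta — items with X before theta: beta.
Via zeta — items with X before zeta: none.
Union: beta.

beta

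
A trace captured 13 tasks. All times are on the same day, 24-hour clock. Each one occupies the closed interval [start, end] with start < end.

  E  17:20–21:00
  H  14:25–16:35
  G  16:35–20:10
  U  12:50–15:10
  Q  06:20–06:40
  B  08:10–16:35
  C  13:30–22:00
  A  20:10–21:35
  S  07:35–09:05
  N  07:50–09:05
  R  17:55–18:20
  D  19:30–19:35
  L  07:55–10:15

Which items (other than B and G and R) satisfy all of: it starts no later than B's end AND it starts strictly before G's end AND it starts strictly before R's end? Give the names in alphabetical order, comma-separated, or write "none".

C, H, L, N, Q, S, U

Conditions: its start is no later than B's end (X.start <= 16:35) AND its start is strictly before G's end (X.start < 20:10) AND its start is strictly before R's end (X.start < 18:20).
A: start 20:10 <= 16:35? ✗; start 20:10 < 20:10? ✗; start 20:10 < 18:20? ✗ → no.
C: start 13:30 <= 16:35? ✓; start 13:30 < 20:10? ✓; start 13:30 < 18:20? ✓ → yes.
D: start 19:30 <= 16:35? ✗; start 19:30 < 20:10? ✓; start 19:30 < 18:20? ✗ → no.
E: start 17:20 <= 16:35? ✗; start 17:20 < 20:10? ✓; start 17:20 < 18:20? ✓ → no.
H: start 14:25 <= 16:35? ✓; start 14:25 < 20:10? ✓; start 14:25 < 18:20? ✓ → yes.
L: start 07:55 <= 16:35? ✓; start 07:55 < 20:10? ✓; start 07:55 < 18:20? ✓ → yes.
N: start 07:50 <= 16:35? ✓; start 07:50 < 20:10? ✓; start 07:50 < 18:20? ✓ → yes.
Q: start 06:20 <= 16:35? ✓; start 06:20 < 20:10? ✓; start 06:20 < 18:20? ✓ → yes.
S: start 07:35 <= 16:35? ✓; start 07:35 < 20:10? ✓; start 07:35 < 18:20? ✓ → yes.
U: start 12:50 <= 16:35? ✓; start 12:50 < 20:10? ✓; start 12:50 < 18:20? ✓ → yes.
Result: C, H, L, N, Q, S, U.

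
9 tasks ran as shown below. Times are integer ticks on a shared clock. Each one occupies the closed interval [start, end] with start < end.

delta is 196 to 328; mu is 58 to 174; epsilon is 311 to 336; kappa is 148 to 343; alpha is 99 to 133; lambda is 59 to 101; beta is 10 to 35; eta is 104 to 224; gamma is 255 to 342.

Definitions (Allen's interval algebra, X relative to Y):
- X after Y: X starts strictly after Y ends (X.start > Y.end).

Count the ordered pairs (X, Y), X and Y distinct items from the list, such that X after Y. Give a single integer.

22

Checking all 72 ordered pairs for relation 'after'; matching pairs in alphabetical order:
(alpha, beta): alpha after beta ✓
(delta, alpha): delta after alpha ✓
(delta, beta): delta after beta ✓
(delta, lambda): delta after lambda ✓
(delta, mu): delta after mu ✓
(epsilon, alpha): epsilon after alpha ✓
(epsilon, beta): epsilon after beta ✓
(epsilon, eta): epsilon after eta ✓
(epsilon, lambda): epsilon after lambda ✓
(epsilon, mu): epsilon after mu ✓
(eta, beta): eta after beta ✓
(eta, lambda): eta after lambda ✓
(gamma, alpha): gamma after alpha ✓
(gamma, beta): gamma after beta ✓
(gamma, eta): gamma after eta ✓
(gamma, lambda): gamma after lambda ✓
(gamma, mu): gamma after mu ✓
(kappa, alpha): kappa after alpha ✓
(kappa, beta): kappa after beta ✓
(kappa, lambda): kappa after lambda ✓
(lambda, beta): lambda after beta ✓
(mu, beta): mu after beta ✓
Count: 22.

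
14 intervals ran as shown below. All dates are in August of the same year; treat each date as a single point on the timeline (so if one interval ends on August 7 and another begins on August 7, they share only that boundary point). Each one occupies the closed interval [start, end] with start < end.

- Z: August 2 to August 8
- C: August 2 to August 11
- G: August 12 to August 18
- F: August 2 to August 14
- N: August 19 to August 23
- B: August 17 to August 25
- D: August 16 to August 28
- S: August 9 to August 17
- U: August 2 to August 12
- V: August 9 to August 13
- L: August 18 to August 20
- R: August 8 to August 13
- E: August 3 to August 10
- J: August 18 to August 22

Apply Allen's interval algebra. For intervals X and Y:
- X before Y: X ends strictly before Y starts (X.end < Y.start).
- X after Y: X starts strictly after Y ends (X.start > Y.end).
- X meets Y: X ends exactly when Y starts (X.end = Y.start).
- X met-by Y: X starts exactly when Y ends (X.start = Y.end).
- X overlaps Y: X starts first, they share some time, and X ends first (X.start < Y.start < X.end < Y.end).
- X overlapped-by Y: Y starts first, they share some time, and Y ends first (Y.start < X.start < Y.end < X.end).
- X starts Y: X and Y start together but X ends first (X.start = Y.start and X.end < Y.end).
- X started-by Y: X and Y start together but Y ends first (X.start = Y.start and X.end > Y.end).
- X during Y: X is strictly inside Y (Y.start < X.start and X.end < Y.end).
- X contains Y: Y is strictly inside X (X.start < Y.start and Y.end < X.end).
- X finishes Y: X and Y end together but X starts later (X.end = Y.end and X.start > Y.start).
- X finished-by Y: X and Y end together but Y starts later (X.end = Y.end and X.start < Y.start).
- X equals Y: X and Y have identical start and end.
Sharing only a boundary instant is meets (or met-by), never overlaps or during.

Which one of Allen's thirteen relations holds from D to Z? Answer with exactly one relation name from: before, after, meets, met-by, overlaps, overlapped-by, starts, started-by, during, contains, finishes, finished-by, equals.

after

D = [August 16, August 28]; Z = [August 2, August 8].
Compare endpoints: D.start > Z.start, D.start > Z.end, D.end > Z.start, D.end > Z.end.
That pattern is 'after'.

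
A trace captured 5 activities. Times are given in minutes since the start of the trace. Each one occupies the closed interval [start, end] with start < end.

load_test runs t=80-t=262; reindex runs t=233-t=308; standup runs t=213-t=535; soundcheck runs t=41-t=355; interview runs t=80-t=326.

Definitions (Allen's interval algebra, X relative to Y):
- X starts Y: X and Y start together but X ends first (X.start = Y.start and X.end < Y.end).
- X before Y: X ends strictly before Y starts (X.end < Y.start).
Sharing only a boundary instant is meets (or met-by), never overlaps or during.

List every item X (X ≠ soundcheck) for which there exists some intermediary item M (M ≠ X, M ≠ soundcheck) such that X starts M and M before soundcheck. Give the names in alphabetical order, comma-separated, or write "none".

Target soundcheck = [t=41, t=355].
Intermediaries M with M before soundcheck: none.
Union: none.

none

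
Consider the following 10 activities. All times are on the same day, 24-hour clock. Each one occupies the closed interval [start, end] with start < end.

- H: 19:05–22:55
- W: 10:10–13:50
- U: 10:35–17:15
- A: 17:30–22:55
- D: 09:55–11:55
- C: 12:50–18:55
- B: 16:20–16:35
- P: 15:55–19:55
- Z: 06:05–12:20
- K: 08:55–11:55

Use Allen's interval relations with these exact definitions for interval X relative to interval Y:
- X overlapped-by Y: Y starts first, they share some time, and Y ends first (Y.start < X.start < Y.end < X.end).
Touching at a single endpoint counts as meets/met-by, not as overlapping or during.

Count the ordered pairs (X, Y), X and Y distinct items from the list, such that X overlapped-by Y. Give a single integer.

Checking all 90 ordered pairs for relation 'overlapped-by'; matching pairs in alphabetical order:
(A, C): A overlapped-by C ✓
(A, P): A overlapped-by P ✓
(C, U): C overlapped-by U ✓
(C, W): C overlapped-by W ✓
(H, P): H overlapped-by P ✓
(P, C): P overlapped-by C ✓
(P, U): P overlapped-by U ✓
(U, D): U overlapped-by D ✓
(U, K): U overlapped-by K ✓
(U, W): U overlapped-by W ✓
(U, Z): U overlapped-by Z ✓
(W, D): W overlapped-by D ✓
(W, K): W overlapped-by K ✓
(W, Z): W overlapped-by Z ✓
Count: 14.

14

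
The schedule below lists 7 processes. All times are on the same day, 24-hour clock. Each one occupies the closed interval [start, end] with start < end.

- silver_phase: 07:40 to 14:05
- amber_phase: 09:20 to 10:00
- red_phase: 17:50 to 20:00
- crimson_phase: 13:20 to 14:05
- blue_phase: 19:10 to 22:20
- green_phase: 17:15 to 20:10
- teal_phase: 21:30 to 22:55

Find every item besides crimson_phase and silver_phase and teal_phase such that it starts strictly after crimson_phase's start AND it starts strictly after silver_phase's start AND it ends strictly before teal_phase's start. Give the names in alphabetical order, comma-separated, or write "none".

green_phase, red_phase

Conditions: its start is strictly after crimson_phase's start (X.start > 13:20) AND its start is strictly after silver_phase's start (X.start > 07:40) AND its end is strictly before teal_phase's start (X.end < 21:30).
amber_phase: start 09:20 > 13:20? ✗; start 09:20 > 07:40? ✓; end 10:00 < 21:30? ✓ → no.
blue_phase: start 19:10 > 13:20? ✓; start 19:10 > 07:40? ✓; end 22:20 < 21:30? ✗ → no.
green_phase: start 17:15 > 13:20? ✓; start 17:15 > 07:40? ✓; end 20:10 < 21:30? ✓ → yes.
red_phase: start 17:50 > 13:20? ✓; start 17:50 > 07:40? ✓; end 20:00 < 21:30? ✓ → yes.
Result: green_phase, red_phase.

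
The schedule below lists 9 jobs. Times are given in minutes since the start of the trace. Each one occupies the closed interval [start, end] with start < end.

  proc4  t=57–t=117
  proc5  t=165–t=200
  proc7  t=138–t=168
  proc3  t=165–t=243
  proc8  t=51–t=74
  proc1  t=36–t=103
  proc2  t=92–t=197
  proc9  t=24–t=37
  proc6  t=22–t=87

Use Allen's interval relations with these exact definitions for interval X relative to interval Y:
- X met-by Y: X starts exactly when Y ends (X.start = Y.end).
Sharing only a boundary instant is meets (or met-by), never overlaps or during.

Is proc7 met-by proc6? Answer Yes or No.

proc7 = [t=138, t=168], proc6 = [t=22, t=87].
Actual relation of proc7 to proc6: after.
Asked whether 'met-by' holds → No.

No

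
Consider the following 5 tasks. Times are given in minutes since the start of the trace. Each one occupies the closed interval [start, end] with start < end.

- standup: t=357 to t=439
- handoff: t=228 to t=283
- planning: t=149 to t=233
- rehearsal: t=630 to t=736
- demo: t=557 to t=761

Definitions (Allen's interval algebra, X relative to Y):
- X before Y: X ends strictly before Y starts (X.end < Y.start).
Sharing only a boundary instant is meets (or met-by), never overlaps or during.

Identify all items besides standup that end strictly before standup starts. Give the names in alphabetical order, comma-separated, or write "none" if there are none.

Target standup = [t=357, t=439].
demo [t=557, t=761] → after → no.
handoff [t=228, t=283] → before → yes.
planning [t=149, t=233] → before → yes.
rehearsal [t=630, t=736] → after → no.
Result: handoff, planning.

handoff, planning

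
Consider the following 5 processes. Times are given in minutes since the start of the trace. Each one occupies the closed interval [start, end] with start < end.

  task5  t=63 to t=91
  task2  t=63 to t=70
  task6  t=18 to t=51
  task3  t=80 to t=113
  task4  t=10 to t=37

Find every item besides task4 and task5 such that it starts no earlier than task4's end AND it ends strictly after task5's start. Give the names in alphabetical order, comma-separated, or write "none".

Conditions: its start is no earlier than task4's end (X.start >= t=37) AND its end is strictly after task5's start (X.end > t=63).
task2: start t=63 >= t=37? ✓; end t=70 > t=63? ✓ → yes.
task3: start t=80 >= t=37? ✓; end t=113 > t=63? ✓ → yes.
task6: start t=18 >= t=37? ✗; end t=51 > t=63? ✗ → no.
Result: task2, task3.

task2, task3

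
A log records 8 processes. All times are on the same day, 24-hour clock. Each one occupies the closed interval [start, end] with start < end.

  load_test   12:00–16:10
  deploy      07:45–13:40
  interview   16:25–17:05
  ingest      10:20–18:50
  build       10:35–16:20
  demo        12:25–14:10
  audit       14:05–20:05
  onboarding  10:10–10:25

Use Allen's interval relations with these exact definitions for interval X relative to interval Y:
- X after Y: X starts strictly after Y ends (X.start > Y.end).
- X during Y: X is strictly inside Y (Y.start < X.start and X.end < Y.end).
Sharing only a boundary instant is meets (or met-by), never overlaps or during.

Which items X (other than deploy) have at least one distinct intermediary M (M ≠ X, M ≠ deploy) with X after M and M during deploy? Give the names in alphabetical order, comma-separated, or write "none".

Target deploy = [07:45, 13:40].
Intermediaries M with M during deploy: onboarding.
Via onboarding — items with X after onboarding: audit, build, demo, interview, load_test.
Union: audit, build, demo, interview, load_test.

audit, build, demo, interview, load_test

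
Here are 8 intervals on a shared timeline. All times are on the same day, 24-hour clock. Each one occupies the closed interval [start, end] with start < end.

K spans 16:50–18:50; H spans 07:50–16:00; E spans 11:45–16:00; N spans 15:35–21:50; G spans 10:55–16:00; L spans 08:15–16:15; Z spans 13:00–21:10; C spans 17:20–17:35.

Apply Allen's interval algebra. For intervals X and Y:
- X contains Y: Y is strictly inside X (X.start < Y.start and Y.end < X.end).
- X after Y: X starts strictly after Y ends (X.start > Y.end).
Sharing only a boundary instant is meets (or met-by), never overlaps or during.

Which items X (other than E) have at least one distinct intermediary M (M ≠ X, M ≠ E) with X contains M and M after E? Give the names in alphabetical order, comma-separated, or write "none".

K, N, Z

Target E = [11:45, 16:00].
Intermediaries M with M after E: C, K.
Via C — items with X contains C: K, N, Z.
Via K — items with X contains K: N, Z.
Union: K, N, Z.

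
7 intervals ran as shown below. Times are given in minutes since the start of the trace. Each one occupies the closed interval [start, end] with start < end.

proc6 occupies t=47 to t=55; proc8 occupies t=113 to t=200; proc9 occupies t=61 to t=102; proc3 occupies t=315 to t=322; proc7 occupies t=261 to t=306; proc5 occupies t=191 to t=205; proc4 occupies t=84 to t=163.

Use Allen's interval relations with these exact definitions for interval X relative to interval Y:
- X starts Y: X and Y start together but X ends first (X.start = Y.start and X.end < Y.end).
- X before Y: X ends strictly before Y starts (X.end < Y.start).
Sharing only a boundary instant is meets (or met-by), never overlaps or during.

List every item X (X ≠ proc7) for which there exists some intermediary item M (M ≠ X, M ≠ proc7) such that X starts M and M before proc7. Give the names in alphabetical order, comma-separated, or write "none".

none

Target proc7 = [t=261, t=306].
Intermediaries M with M before proc7: proc4, proc5, proc6, proc8, proc9.
Via proc4 — items with X starts proc4: none.
Via proc5 — items with X starts proc5: none.
Via proc6 — items with X starts proc6: none.
Via proc8 — items with X starts proc8: none.
Via proc9 — items with X starts proc9: none.
Union: none.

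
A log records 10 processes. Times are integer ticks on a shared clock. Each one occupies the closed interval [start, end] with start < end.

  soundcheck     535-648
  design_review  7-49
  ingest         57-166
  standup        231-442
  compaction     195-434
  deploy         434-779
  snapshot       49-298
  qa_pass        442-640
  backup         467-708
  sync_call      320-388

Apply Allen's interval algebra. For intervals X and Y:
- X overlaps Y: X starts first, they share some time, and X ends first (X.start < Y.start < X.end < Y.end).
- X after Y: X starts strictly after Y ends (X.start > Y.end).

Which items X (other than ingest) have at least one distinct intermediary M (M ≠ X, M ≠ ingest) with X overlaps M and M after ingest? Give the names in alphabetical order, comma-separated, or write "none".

compaction, qa_pass, snapshot, standup

Target ingest = [57, 166].
Intermediaries M with M after ingest: backup, compaction, deploy, qa_pass, soundcheck, standup, sync_call.
Via backup — items with X overlaps backup: qa_pass.
Via compaction — items with X overlaps compaction: snapshot.
Via deploy — items with X overlaps deploy: standup.
Via qa_pass — items with X overlaps qa_pass: none.
Via soundcheck — items with X overlaps soundcheck: qa_pass.
Via standup — items with X overlaps standup: compaction, snapshot.
Via sync_call — items with X overlaps sync_call: none.
Union: compaction, qa_pass, snapshot, standup.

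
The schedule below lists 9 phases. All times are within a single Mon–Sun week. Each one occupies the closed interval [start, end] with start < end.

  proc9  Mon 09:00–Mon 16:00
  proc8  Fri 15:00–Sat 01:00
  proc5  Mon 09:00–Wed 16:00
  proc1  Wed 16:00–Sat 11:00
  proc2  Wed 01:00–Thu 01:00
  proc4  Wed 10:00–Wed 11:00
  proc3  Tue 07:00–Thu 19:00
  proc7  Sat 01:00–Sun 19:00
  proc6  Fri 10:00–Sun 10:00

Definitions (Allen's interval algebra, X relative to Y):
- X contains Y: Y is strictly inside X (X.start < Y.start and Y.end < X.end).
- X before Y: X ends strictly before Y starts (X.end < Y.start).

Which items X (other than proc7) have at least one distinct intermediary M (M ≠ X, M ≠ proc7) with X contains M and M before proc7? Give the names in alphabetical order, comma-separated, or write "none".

Target proc7 = [Sat 01:00, Sun 19:00].
Intermediaries M with M before proc7: proc2, proc3, proc4, proc5, proc9.
Via proc2 — items with X contains proc2: proc3.
Via proc3 — items with X contains proc3: none.
Via proc4 — items with X contains proc4: proc2, proc3, proc5.
Via proc5 — items with X contains proc5: none.
Via proc9 — items with X contains proc9: none.
Union: proc2, proc3, proc5.

proc2, proc3, proc5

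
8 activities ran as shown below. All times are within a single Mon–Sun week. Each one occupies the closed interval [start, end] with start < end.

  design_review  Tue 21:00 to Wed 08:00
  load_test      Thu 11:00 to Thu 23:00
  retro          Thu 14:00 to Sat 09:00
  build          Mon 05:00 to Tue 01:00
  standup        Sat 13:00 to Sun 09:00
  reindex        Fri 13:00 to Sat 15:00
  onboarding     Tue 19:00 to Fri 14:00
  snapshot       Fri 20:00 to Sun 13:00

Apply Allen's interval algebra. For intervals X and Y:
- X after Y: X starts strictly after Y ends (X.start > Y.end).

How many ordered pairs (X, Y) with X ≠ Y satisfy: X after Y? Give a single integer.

Checking all 56 ordered pairs for relation 'after'; matching pairs in alphabetical order:
(design_review, build): design_review after build ✓
(load_test, build): load_test after build ✓
(load_test, design_review): load_test after design_review ✓
(onboarding, build): onboarding after build ✓
(reindex, build): reindex after build ✓
(reindex, design_review): reindex after design_review ✓
(reindex, load_test): reindex after load_test ✓
(retro, build): retro after build ✓
(retro, design_review): retro after design_review ✓
(snapshot, build): snapshot after build ✓
(snapshot, design_review): snapshot after design_review ✓
(snapshot, load_test): snapshot after load_test ✓
(snapshot, onboarding): snapshot after onboarding ✓
(standup, build): standup after build ✓
(standup, design_review): standup after design_review ✓
(standup, load_test): standup after load_test ✓
(standup, onboarding): standup after onboarding ✓
(standup, retro): standup after retro ✓
Count: 18.

18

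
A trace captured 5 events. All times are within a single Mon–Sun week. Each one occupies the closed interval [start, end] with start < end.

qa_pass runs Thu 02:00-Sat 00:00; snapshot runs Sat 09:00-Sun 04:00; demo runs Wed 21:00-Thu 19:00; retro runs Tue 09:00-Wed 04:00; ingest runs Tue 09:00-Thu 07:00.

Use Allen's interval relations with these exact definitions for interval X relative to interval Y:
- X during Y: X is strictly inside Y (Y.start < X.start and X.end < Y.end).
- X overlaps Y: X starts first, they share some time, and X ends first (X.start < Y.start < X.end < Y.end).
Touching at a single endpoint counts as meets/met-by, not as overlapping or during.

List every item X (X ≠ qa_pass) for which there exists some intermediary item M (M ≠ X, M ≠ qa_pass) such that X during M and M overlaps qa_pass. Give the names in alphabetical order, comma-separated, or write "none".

none

Target qa_pass = [Thu 02:00, Sat 00:00].
Intermediaries M with M overlaps qa_pass: demo, ingest.
Via demo — items with X during demo: none.
Via ingest — items with X during ingest: none.
Union: none.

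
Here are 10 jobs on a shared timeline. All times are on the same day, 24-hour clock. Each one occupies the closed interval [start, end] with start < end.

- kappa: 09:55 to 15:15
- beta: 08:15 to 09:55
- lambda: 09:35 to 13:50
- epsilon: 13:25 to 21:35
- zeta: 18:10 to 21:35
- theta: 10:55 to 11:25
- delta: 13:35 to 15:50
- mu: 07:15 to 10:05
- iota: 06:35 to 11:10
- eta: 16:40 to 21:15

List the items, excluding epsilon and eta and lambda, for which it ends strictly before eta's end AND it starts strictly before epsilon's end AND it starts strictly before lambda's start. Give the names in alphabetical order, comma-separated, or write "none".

beta, iota, mu

Conditions: its end is strictly before eta's end (X.end < 21:15) AND its start is strictly before epsilon's end (X.start < 21:35) AND its start is strictly before lambda's start (X.start < 09:35).
beta: end 09:55 < 21:15? ✓; start 08:15 < 21:35? ✓; start 08:15 < 09:35? ✓ → yes.
delta: end 15:50 < 21:15? ✓; start 13:35 < 21:35? ✓; start 13:35 < 09:35? ✗ → no.
iota: end 11:10 < 21:15? ✓; start 06:35 < 21:35? ✓; start 06:35 < 09:35? ✓ → yes.
kappa: end 15:15 < 21:15? ✓; start 09:55 < 21:35? ✓; start 09:55 < 09:35? ✗ → no.
mu: end 10:05 < 21:15? ✓; start 07:15 < 21:35? ✓; start 07:15 < 09:35? ✓ → yes.
theta: end 11:25 < 21:15? ✓; start 10:55 < 21:35? ✓; start 10:55 < 09:35? ✗ → no.
zeta: end 21:35 < 21:15? ✗; start 18:10 < 21:35? ✓; start 18:10 < 09:35? ✗ → no.
Result: beta, iota, mu.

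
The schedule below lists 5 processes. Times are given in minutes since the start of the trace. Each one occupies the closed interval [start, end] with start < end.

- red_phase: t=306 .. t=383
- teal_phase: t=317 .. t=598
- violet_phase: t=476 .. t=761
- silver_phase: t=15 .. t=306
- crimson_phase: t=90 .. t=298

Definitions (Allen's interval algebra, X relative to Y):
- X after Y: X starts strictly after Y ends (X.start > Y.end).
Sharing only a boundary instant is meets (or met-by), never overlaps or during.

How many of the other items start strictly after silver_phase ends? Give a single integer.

2

Target silver_phase = [t=15, t=306].
crimson_phase [t=90, t=298] → during → no.
red_phase [t=306, t=383] → met-by → no.
teal_phase [t=317, t=598] → after → counts.
violet_phase [t=476, t=761] → after → counts.
Total: 2.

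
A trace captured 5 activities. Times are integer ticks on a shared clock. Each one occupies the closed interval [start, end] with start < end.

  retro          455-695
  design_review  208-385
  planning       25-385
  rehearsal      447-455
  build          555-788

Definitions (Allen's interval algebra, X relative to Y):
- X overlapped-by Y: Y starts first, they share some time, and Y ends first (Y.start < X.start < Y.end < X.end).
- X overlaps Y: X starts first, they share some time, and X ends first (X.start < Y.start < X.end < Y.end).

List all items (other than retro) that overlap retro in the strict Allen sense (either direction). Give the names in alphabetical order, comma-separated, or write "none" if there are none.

Target retro = [455, 695].
build [555, 788] → overlapped-by → yes.
design_review [208, 385] → before → no.
planning [25, 385] → before → no.
rehearsal [447, 455] → meets → no.
Result: build.

build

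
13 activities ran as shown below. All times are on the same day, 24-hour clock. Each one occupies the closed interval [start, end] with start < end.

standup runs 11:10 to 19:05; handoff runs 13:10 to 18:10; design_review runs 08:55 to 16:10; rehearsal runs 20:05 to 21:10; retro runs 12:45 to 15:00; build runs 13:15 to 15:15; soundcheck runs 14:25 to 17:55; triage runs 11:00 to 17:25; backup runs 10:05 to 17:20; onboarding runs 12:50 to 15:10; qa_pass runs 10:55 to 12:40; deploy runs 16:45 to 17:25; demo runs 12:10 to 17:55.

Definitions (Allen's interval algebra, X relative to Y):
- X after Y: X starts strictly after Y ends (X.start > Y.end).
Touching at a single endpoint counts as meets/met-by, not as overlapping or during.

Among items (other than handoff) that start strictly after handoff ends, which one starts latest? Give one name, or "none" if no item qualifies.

Target handoff = [13:10, 18:10].
backup [10:05, 17:20] → overlaps → excluded.
build [13:15, 15:15] → during → excluded.
demo [12:10, 17:55] → overlaps → excluded.
deploy [16:45, 17:25] → during → excluded.
design_review [08:55, 16:10] → overlaps → excluded.
onboarding [12:50, 15:10] → overlaps → excluded.
qa_pass [10:55, 12:40] → before → excluded.
rehearsal [20:05, 21:10] → after → candidate.
retro [12:45, 15:00] → overlaps → excluded.
soundcheck [14:25, 17:55] → during → excluded.
standup [11:10, 19:05] → contains → excluded.
triage [11:00, 17:25] → overlaps → excluded.
Among candidates, latest start is 20:05 → rehearsal.

rehearsal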